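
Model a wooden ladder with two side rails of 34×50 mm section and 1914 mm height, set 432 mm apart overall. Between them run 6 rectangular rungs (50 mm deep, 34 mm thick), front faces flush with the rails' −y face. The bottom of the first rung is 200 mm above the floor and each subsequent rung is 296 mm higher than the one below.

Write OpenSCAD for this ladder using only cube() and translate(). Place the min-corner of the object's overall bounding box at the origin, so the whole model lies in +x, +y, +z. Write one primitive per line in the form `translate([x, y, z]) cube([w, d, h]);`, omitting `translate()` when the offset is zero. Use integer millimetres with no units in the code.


// rung span = 432 - 2*34 = 364
// rung[k] z = 200 + k*296
cube([34, 50, 1914]);
translate([398, 0, 0]) cube([34, 50, 1914]);
translate([34, 0, 200]) cube([364, 50, 34]);
translate([34, 0, 496]) cube([364, 50, 34]);
translate([34, 0, 792]) cube([364, 50, 34]);
translate([34, 0, 1088]) cube([364, 50, 34]);
translate([34, 0, 1384]) cube([364, 50, 34]);
translate([34, 0, 1680]) cube([364, 50, 34]);


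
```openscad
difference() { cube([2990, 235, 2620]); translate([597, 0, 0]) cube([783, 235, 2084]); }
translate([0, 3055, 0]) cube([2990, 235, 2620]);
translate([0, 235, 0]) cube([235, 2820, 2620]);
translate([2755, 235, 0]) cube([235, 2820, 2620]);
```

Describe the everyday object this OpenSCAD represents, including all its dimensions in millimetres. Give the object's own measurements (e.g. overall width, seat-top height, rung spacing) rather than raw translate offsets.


A single room: four walls, each 2620 mm tall and 235 mm thick, enclosing an outside footprint 2990×3290 mm (x × y), no floor or roof. The front and back walls (−y and +y sides) run the full x-width; the side walls fit between their inner faces. A door opening 783 mm wide and 2084 mm tall is cut through the front wall from the floor up, its −x edge 597 mm from the wall's −x end.


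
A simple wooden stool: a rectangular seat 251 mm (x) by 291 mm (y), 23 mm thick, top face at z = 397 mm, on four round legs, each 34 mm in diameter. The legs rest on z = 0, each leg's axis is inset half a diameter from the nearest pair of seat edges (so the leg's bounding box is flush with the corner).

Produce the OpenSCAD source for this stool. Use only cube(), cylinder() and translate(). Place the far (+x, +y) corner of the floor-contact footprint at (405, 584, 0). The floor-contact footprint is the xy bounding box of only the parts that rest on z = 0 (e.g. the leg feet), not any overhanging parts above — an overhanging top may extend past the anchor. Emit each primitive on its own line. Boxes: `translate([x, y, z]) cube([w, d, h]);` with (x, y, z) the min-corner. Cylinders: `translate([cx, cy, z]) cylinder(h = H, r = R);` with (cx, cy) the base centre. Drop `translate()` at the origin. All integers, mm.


translate([154, 293, 374]) cube([251, 291, 23]);
translate([171, 310, 0]) cylinder(h = 374, r = 17);
translate([388, 310, 0]) cylinder(h = 374, r = 17);
translate([171, 567, 0]) cylinder(h = 374, r = 17);
translate([388, 567, 0]) cylinder(h = 374, r = 17);


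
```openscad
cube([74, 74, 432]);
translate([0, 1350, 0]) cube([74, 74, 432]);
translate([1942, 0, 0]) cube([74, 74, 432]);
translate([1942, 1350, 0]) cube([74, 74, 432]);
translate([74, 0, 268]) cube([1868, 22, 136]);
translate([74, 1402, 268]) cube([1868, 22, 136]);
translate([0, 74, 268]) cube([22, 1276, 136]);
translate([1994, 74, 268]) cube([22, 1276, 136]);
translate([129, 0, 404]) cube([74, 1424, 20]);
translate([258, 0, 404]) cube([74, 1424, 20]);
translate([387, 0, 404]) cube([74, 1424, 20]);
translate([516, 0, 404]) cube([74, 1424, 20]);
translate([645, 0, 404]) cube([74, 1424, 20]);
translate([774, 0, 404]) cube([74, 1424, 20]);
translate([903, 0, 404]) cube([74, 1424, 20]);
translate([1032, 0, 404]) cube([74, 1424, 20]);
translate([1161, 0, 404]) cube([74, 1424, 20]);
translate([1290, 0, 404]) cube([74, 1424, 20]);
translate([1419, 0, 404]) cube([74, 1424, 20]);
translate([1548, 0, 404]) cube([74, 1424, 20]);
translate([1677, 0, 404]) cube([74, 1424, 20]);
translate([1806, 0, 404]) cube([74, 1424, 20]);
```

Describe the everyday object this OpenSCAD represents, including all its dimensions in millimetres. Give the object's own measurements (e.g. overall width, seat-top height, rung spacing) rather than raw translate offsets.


A bed frame 2016 mm long (x) by 1424 mm wide (y). Four 74×74 mm corner posts, 432 mm tall, at the corners of the footprint. Four rails of 22 mm thickness and 136 mm height run between adjacent posts with their undersides at z = 268 mm, their outer faces flush with the outside of the frame (the two x-running rails run between the posts' inner faces; the two y-running rails run between the posts' inner faces). 14 slats, each 74 mm wide (x) and 20 mm thick, lie across the top of the two x-running rails, running the full 1424 mm width of the frame in y; along x they sit between the end posts with a 55 mm gap after the −x posts and between neighbouring slats, leaving 62 mm before the +x posts.


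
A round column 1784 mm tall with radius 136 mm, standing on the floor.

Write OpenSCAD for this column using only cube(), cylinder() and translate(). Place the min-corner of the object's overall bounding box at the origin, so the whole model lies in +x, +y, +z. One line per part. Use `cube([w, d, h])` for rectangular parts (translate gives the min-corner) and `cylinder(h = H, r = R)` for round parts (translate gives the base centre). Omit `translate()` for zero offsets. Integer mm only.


translate([136, 136, 0]) cylinder(h = 1784, r = 136);


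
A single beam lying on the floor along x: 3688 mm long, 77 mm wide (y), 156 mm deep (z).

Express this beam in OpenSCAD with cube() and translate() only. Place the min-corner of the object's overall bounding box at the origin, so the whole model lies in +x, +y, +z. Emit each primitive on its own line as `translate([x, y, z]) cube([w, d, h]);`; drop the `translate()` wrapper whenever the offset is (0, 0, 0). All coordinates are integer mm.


cube([3688, 77, 156]);


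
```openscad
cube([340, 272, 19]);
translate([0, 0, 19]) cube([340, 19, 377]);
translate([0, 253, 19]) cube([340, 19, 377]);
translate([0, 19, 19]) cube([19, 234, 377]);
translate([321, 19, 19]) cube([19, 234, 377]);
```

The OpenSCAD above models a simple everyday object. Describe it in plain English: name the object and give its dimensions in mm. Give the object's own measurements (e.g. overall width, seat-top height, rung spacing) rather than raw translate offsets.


An open-topped rectangular box: outside dimensions 340×272×396 mm, with a uniform wall and base thickness of 19 mm. The base is a full 340×272 slab on the floor; four walls sit on top of the base. The front and back walls (the −y and +y sides) span the full width; the two side walls fit between them.


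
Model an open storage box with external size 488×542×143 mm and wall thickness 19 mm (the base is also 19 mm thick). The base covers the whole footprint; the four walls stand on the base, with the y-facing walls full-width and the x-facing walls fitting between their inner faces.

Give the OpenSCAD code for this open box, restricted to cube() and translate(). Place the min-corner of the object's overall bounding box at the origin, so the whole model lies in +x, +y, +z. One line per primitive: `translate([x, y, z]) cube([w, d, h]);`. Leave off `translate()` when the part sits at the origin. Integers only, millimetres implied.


cube([488, 542, 19]);
translate([0, 0, 19]) cube([488, 19, 124]);
translate([0, 523, 19]) cube([488, 19, 124]);
translate([0, 19, 19]) cube([19, 504, 124]);
translate([469, 19, 19]) cube([19, 504, 124]);


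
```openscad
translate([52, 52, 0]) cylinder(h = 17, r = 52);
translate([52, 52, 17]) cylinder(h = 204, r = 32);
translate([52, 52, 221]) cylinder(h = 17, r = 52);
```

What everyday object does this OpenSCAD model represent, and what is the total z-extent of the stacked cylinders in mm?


A spool. The overall height is 238 mm.

Three coaxial cylinders, large–small–large — a spool. Two 17 mm flanges and a 204 mm core give 17 + 204 + 17 = 238 mm.


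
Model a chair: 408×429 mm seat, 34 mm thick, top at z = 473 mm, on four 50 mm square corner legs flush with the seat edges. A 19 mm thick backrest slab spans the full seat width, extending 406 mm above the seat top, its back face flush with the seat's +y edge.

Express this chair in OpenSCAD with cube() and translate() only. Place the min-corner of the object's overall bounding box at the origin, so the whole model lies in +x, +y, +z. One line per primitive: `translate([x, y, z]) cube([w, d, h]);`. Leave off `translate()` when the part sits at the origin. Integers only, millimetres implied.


translate([0, 0, 439]) cube([408, 429, 34]);
cube([50, 50, 439]);
translate([358, 0, 0]) cube([50, 50, 439]);
translate([0, 379, 0]) cube([50, 50, 439]);
translate([358, 379, 0]) cube([50, 50, 439]);
translate([0, 410, 473]) cube([408, 19, 406]);


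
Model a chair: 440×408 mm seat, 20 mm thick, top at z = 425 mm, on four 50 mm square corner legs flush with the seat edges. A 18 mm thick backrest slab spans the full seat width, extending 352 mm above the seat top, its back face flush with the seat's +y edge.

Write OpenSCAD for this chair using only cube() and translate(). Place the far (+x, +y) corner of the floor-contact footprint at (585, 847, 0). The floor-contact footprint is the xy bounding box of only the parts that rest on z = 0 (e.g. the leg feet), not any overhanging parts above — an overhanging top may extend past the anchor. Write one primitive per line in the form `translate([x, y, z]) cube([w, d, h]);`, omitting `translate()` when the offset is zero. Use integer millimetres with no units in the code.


translate([145, 439, 405]) cube([440, 408, 20]);
translate([145, 439, 0]) cube([50, 50, 405]);
translate([535, 439, 0]) cube([50, 50, 405]);
translate([145, 797, 0]) cube([50, 50, 405]);
translate([535, 797, 0]) cube([50, 50, 405]);
translate([145, 829, 425]) cube([440, 18, 352]);


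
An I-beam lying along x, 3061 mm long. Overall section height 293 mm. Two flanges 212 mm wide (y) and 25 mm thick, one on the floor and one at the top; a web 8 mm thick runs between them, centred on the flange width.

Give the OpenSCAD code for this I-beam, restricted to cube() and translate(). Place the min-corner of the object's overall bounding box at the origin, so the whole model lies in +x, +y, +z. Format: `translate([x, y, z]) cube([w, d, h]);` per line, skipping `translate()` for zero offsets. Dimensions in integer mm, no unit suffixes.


cube([3061, 212, 25]);
translate([0, 102, 25]) cube([3061, 8, 243]);
translate([0, 0, 268]) cube([3061, 212, 25]);


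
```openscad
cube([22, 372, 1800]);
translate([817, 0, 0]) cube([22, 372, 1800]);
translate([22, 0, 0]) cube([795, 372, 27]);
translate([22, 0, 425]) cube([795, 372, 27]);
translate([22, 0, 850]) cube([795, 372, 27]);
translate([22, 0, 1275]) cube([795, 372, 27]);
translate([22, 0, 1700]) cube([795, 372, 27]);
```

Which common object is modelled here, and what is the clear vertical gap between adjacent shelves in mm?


A bookshelf. The clear shelf gap is 398 mm.

Two tall side panels with 5 horizontal boards between them — a bookshelf. The first two shelf undersides are at z = 0 and z = 425; with shelf thickness 27, the clear gap is 425 − 0 − 27 = 398 mm.


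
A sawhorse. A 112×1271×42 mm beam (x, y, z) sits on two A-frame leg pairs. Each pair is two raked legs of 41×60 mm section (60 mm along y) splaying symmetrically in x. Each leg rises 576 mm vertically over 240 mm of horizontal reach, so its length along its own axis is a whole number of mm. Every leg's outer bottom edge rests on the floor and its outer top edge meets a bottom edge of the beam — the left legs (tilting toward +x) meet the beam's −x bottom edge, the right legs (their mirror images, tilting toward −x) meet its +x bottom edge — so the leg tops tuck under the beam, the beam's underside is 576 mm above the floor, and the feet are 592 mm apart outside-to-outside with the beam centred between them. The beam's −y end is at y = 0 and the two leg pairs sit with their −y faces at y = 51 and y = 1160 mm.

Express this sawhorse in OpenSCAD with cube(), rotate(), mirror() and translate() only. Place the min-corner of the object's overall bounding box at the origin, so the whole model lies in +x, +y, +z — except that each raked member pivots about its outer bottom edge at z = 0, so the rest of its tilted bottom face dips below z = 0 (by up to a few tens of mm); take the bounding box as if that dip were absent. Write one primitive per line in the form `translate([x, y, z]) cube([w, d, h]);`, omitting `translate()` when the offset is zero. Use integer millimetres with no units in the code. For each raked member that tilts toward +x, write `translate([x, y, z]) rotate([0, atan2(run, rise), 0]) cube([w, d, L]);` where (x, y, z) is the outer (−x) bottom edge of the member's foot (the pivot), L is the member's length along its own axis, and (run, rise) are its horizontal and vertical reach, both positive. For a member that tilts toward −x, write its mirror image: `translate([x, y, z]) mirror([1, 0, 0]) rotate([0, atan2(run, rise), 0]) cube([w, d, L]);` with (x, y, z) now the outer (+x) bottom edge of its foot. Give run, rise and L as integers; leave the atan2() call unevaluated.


translate([240, 0, 576]) cube([112, 1271, 42]);
translate([0, 51, 0]) rotate([0, atan2(240, 576), 0]) cube([41, 60, 624]);
translate([592, 51, 0]) mirror([1, 0, 0]) rotate([0, atan2(240, 576), 0]) cube([41, 60, 624]);
translate([0, 1160, 0]) rotate([0, atan2(240, 576), 0]) cube([41, 60, 624]);
translate([592, 1160, 0]) mirror([1, 0, 0]) rotate([0, atan2(240, 576), 0]) cube([41, 60, 624]);


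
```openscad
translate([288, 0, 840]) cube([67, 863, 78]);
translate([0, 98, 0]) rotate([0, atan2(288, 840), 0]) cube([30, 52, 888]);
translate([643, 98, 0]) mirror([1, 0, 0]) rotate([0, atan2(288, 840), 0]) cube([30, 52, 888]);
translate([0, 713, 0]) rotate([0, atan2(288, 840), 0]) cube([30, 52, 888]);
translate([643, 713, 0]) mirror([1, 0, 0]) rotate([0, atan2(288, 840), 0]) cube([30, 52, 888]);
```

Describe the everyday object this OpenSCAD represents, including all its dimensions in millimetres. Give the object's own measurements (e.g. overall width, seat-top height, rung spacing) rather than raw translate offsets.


A sawhorse. A 67×863×78 mm beam (x, y, z) sits on two A-frame leg pairs. Each pair is two raked legs of 30×52 mm section (52 mm along y) splaying symmetrically in x. Each leg rises 840 mm vertically over 288 mm of horizontal reach and is 888 mm long along its own axis. Every leg's outer bottom edge rests on the floor and its outer top edge meets a bottom edge of the beam — the left legs (tilting toward +x) meet the beam's −x bottom edge, the right legs (their mirror images, tilting toward −x) meet its +x bottom edge — so the leg tops tuck under the beam, the beam's underside is 840 mm above the floor, and the feet are 643 mm apart outside-to-outside with the beam centred between them. The two leg pairs are set in 98 mm from either end of the beam.


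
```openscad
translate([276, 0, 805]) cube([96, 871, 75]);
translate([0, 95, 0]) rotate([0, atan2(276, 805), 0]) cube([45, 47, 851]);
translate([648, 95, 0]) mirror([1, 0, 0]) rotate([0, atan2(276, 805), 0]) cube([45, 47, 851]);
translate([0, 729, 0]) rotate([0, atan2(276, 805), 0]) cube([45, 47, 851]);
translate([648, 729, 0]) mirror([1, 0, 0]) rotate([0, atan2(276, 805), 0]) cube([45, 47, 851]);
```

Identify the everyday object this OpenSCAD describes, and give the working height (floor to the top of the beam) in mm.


A sawhorse. The overall height is 880 mm.

A beam across two mirrored pairs of raked legs — a sawhorse. The beam's underside is at z = 805 (matching the legs' vertical rise in atan2(276, 805)) and the beam is 75 mm tall, so its top is at 805 + 75 = 880 mm. The raked legs top out at the beam's underside, so that is the highest point.


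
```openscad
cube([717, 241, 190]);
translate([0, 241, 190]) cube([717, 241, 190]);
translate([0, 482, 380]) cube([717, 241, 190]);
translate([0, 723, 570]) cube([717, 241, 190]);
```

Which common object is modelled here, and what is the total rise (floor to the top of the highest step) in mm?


A staircase. The total rise is 760 mm.

4 identical blocks, each offset up and back from the previous — a staircase. Each step is 190 mm tall and there are 4 of them, so the total rise is 4 × 190 = 760 mm.


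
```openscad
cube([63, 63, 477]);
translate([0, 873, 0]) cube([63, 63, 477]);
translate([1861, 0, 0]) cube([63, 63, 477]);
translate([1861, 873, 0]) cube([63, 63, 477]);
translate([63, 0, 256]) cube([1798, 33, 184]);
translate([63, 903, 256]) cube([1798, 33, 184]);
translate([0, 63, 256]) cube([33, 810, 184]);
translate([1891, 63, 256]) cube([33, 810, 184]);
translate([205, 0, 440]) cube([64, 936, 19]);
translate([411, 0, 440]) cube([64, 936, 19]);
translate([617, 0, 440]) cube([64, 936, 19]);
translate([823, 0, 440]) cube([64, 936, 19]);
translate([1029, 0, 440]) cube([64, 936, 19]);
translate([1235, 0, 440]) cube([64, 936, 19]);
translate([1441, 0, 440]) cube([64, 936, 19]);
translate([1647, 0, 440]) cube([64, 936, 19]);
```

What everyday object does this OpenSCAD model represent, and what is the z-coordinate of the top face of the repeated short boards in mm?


A bed frame. The slat-top height is 459 mm.

Four posts, four rails, and a row of slats — a bed frame. Slats sit on the rails at z = 256 + 184 = 440; with slat thickness 19, the top is 459 mm.


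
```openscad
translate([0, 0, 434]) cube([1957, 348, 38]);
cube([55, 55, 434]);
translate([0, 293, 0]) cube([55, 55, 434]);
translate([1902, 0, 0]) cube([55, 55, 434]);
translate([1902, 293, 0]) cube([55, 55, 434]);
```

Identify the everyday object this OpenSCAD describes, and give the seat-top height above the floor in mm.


A bench. The seat-top height is 472 mm.

A long slab on four corner posts — a bench. The slab sits at z = 434 with thickness 38, so the top is 434 + 38 = 472 mm.


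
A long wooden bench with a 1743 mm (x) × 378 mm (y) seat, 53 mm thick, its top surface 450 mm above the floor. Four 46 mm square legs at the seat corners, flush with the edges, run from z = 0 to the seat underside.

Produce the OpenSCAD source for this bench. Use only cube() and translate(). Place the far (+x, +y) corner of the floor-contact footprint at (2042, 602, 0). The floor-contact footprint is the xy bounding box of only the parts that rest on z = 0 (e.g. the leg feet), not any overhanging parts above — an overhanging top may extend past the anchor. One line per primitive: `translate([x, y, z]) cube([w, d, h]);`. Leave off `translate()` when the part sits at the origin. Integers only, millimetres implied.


translate([299, 224, 397]) cube([1743, 378, 53]);
translate([299, 224, 0]) cube([46, 46, 397]);
translate([299, 556, 0]) cube([46, 46, 397]);
translate([1996, 224, 0]) cube([46, 46, 397]);
translate([1996, 556, 0]) cube([46, 46, 397]);


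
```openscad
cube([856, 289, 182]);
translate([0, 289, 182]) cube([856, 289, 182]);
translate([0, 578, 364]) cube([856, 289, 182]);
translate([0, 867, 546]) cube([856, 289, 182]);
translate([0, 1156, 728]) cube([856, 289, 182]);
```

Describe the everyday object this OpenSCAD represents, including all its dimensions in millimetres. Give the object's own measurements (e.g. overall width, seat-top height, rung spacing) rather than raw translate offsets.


A straight staircase of 5 solid steps. Each step is 856 mm wide (x), 289 mm deep (y, the going) and 182 mm tall (the rise). The first step rests on the floor; each subsequent step sits one going further in +y and one rise higher in +z, directly behind and above the previous step with no overlap.


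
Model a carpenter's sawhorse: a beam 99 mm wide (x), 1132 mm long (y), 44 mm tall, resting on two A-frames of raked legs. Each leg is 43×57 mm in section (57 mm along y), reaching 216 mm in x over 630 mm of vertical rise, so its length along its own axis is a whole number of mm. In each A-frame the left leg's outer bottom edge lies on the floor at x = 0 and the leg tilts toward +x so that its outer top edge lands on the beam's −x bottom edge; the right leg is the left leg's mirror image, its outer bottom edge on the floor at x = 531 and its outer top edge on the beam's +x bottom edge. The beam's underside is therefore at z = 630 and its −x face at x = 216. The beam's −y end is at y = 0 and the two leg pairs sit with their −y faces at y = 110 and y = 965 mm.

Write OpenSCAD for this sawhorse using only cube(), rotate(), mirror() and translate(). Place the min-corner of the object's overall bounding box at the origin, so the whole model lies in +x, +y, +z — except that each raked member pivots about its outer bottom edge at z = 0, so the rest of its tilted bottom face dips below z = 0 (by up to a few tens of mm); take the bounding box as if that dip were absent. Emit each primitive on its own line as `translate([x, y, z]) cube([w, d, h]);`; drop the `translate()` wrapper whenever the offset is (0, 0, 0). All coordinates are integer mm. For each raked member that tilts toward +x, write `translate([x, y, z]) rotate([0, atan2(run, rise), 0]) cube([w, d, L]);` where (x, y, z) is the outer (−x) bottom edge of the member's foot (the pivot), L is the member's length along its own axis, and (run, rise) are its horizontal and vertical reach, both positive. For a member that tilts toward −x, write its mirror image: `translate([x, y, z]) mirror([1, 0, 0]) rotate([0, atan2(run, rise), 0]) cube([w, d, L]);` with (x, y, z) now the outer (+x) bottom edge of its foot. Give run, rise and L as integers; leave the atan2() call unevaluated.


translate([216, 0, 630]) cube([99, 1132, 44]);
translate([0, 110, 0]) rotate([0, atan2(216, 630), 0]) cube([43, 57, 666]);
translate([531, 110, 0]) mirror([1, 0, 0]) rotate([0, atan2(216, 630), 0]) cube([43, 57, 666]);
translate([0, 965, 0]) rotate([0, atan2(216, 630), 0]) cube([43, 57, 666]);
translate([531, 965, 0]) mirror([1, 0, 0]) rotate([0, atan2(216, 630), 0]) cube([43, 57, 666]);


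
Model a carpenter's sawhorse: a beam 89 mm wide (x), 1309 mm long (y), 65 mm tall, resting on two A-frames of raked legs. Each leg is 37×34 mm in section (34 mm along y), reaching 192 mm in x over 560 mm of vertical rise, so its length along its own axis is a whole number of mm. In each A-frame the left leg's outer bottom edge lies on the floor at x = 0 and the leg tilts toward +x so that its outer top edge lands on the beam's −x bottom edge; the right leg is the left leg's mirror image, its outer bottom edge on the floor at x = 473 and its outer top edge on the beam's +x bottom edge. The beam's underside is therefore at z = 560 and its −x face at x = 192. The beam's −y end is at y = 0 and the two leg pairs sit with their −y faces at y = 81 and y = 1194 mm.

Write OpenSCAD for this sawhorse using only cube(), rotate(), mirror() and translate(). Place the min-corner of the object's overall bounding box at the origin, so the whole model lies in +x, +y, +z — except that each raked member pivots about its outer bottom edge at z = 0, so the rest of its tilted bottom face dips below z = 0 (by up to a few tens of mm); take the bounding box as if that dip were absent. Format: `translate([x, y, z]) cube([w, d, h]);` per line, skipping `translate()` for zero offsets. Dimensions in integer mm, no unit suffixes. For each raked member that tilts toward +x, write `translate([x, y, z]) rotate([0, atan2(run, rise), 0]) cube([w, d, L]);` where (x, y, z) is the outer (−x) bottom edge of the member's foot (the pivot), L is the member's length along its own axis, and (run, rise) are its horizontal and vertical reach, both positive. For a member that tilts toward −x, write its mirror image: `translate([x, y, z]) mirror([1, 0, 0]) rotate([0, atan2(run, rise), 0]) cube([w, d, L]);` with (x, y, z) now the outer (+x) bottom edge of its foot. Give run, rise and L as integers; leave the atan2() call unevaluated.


translate([192, 0, 560]) cube([89, 1309, 65]);
translate([0, 81, 0]) rotate([0, atan2(192, 560), 0]) cube([37, 34, 592]);
translate([473, 81, 0]) mirror([1, 0, 0]) rotate([0, atan2(192, 560), 0]) cube([37, 34, 592]);
translate([0, 1194, 0]) rotate([0, atan2(192, 560), 0]) cube([37, 34, 592]);
translate([473, 1194, 0]) mirror([1, 0, 0]) rotate([0, atan2(192, 560), 0]) cube([37, 34, 592]);


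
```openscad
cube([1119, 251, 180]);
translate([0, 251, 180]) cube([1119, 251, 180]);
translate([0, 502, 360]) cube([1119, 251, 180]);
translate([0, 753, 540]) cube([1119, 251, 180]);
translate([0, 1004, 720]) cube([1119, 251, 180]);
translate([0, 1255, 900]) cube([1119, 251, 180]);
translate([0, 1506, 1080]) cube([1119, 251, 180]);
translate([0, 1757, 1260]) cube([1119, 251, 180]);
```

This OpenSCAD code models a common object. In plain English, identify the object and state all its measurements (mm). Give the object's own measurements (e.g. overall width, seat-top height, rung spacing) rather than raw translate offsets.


A straight staircase of 8 solid steps. Each step is 1119 mm wide (x), 251 mm deep (y, the going) and 180 mm tall (the rise). The first step rests on the floor; each subsequent step sits one going further in +y and one rise higher in +z, directly behind and above the previous step with no overlap.


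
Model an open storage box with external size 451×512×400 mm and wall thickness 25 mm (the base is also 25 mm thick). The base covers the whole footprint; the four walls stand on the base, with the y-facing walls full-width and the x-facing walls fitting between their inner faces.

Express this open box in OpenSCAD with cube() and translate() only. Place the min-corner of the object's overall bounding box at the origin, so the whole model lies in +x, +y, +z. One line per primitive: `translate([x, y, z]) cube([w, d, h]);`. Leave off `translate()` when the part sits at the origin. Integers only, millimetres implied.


cube([451, 512, 25]);
translate([0, 0, 25]) cube([451, 25, 375]);
translate([0, 487, 25]) cube([451, 25, 375]);
translate([0, 25, 25]) cube([25, 462, 375]);
translate([426, 25, 25]) cube([25, 462, 375]);


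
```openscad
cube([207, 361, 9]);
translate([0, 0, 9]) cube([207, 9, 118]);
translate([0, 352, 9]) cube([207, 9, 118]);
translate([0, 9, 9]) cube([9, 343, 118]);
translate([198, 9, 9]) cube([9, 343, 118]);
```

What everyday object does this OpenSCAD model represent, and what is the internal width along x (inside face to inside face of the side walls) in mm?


An open box. The internal width is 189 mm.

A 207×361 base slab with four walls standing on it — an open box. The base is 207 mm wide and the walls are 9 mm thick, so the internal width is 207 − 2 × 9 = 189 mm.


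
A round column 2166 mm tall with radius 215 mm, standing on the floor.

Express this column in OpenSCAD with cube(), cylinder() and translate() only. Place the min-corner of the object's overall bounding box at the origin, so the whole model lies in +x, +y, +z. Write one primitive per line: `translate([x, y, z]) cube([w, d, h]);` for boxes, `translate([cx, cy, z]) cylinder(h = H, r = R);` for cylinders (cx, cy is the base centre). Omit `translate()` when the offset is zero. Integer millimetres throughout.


translate([215, 215, 0]) cylinder(h = 2166, r = 215);


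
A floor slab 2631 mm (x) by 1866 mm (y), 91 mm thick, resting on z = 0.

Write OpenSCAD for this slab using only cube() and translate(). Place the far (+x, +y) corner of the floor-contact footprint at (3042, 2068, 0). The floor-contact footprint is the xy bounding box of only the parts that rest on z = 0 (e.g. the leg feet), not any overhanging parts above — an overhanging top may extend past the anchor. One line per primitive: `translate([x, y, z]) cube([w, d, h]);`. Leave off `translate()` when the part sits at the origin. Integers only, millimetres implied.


translate([411, 202, 0]) cube([2631, 1866, 91]);


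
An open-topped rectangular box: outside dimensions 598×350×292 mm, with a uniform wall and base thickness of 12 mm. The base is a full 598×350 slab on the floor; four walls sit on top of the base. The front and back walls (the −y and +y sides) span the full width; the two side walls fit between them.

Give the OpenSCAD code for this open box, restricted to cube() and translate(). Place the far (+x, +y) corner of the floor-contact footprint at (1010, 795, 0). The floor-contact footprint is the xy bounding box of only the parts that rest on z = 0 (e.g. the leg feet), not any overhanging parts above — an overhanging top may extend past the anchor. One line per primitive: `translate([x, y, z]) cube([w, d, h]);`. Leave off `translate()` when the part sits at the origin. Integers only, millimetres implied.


translate([412, 445, 0]) cube([598, 350, 12]);
translate([412, 445, 12]) cube([598, 12, 280]);
translate([412, 783, 12]) cube([598, 12, 280]);
translate([412, 457, 12]) cube([12, 326, 280]);
translate([998, 457, 12]) cube([12, 326, 280]);


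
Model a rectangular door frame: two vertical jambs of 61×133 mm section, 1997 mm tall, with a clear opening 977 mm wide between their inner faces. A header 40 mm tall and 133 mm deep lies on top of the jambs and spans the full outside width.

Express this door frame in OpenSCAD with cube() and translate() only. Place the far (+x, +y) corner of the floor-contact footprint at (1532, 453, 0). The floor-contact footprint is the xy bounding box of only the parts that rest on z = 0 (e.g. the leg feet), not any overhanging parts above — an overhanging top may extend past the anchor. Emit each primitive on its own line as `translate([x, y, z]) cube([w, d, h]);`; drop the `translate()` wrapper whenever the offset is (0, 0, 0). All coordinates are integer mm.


translate([433, 320, 0]) cube([61, 133, 1997]);
translate([1471, 320, 0]) cube([61, 133, 1997]);
translate([433, 320, 1997]) cube([1099, 133, 40]);


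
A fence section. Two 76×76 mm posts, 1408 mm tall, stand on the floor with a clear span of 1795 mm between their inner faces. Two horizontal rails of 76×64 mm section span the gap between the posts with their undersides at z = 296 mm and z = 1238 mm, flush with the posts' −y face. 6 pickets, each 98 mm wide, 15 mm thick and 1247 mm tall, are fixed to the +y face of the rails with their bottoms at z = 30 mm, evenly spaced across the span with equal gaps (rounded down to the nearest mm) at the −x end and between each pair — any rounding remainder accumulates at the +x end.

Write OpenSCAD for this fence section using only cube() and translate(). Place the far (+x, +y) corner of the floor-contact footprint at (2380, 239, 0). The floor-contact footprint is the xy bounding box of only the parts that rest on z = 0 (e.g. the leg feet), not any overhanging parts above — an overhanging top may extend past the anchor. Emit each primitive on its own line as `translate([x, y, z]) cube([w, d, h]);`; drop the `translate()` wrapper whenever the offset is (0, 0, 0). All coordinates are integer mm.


translate([433, 163, 0]) cube([76, 76, 1408]);
translate([2304, 163, 0]) cube([76, 76, 1408]);
translate([509, 163, 296]) cube([1795, 76, 64]);
translate([509, 163, 1238]) cube([1795, 76, 64]);
translate([681, 239, 30]) cube([98, 15, 1247]);
translate([951, 239, 30]) cube([98, 15, 1247]);
translate([1221, 239, 30]) cube([98, 15, 1247]);
translate([1491, 239, 30]) cube([98, 15, 1247]);
translate([1761, 239, 30]) cube([98, 15, 1247]);
translate([2031, 239, 30]) cube([98, 15, 1247]);


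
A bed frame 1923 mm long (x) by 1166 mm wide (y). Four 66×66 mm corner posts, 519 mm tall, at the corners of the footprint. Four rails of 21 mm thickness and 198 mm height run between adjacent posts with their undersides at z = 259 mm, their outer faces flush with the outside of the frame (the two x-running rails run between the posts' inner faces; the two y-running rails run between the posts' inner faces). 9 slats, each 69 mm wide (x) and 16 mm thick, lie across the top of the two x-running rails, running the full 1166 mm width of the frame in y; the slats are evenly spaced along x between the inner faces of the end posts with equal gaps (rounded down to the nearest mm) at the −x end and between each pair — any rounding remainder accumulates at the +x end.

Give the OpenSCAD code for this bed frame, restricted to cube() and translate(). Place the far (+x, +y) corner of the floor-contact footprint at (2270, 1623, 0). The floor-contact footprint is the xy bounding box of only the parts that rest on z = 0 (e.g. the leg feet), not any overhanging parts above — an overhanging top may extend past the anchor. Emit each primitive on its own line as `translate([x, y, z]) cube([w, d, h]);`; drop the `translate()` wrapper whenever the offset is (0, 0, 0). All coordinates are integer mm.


// slat z = rail_z + rail_h = 259 + 198 = 457
// slat gap = ⌊(1791 − 9·69) / 10⌋ = 117
translate([347, 457, 0]) cube([66, 66, 519]);
translate([347, 1557, 0]) cube([66, 66, 519]);
translate([2204, 457, 0]) cube([66, 66, 519]);
translate([2204, 1557, 0]) cube([66, 66, 519]);
translate([413, 457, 259]) cube([1791, 21, 198]);
translate([413, 1602, 259]) cube([1791, 21, 198]);
translate([347, 523, 259]) cube([21, 1034, 198]);
translate([2249, 523, 259]) cube([21, 1034, 198]);
translate([530, 457, 457]) cube([69, 1166, 16]);
translate([716, 457, 457]) cube([69, 1166, 16]);
translate([902, 457, 457]) cube([69, 1166, 16]);
translate([1088, 457, 457]) cube([69, 1166, 16]);
translate([1274, 457, 457]) cube([69, 1166, 16]);
translate([1460, 457, 457]) cube([69, 1166, 16]);
translate([1646, 457, 457]) cube([69, 1166, 16]);
translate([1832, 457, 457]) cube([69, 1166, 16]);
translate([2018, 457, 457]) cube([69, 1166, 16]);


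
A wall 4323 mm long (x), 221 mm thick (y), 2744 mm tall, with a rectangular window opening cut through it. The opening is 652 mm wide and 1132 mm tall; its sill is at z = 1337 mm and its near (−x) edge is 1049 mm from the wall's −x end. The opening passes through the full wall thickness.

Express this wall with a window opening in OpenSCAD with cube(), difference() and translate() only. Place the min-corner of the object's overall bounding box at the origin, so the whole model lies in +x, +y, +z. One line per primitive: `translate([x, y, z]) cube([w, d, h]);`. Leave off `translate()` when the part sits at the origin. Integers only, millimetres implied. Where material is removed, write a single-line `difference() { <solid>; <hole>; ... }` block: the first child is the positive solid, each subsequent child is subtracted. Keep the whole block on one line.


difference() { cube([4323, 221, 2744]); translate([1049, 0, 1337]) cube([652, 221, 1132]); }


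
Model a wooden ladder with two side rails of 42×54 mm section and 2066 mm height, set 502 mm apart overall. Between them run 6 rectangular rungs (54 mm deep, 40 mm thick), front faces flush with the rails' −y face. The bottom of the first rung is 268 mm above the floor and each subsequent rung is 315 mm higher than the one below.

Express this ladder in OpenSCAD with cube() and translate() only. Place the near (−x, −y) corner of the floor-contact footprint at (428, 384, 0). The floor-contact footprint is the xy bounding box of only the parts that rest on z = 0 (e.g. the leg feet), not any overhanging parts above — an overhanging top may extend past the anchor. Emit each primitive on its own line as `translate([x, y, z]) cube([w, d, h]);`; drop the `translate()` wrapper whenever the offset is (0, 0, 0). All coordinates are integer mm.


translate([428, 384, 0]) cube([42, 54, 2066]);
translate([888, 384, 0]) cube([42, 54, 2066]);
translate([470, 384, 268]) cube([418, 54, 40]);
translate([470, 384, 583]) cube([418, 54, 40]);
translate([470, 384, 898]) cube([418, 54, 40]);
translate([470, 384, 1213]) cube([418, 54, 40]);
translate([470, 384, 1528]) cube([418, 54, 40]);
translate([470, 384, 1843]) cube([418, 54, 40]);


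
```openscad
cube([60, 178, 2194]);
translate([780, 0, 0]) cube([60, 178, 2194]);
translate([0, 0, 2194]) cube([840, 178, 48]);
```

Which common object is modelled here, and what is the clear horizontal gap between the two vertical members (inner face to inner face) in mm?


A door frame. The clear opening width is 720 mm.

Two 2194 mm tall posts with a header on top — a door frame. The left jamb is 60 mm wide at x = 0; the right jamb starts at x = 780. The clear opening is 780 − 60 = 720 mm.


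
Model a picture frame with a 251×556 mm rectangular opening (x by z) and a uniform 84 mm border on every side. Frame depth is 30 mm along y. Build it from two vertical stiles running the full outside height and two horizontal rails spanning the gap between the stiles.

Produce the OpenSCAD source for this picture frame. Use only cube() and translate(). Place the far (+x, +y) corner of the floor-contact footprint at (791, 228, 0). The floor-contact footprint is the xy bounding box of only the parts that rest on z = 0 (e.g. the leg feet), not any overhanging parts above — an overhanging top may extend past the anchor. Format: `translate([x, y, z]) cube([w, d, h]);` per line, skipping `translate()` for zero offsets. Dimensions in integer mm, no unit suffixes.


translate([372, 198, 0]) cube([84, 30, 724]);
translate([707, 198, 0]) cube([84, 30, 724]);
translate([456, 198, 0]) cube([251, 30, 84]);
translate([456, 198, 640]) cube([251, 30, 84]);


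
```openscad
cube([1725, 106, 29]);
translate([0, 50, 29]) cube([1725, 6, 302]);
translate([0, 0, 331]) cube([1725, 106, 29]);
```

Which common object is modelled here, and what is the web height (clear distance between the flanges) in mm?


An I-beam. The web height is 302 mm.

Two wide flanges with a thin centred web — an I-beam. Overall 360 mm minus two 29 mm flanges gives a web of 360 − 2·29 = 302 mm.


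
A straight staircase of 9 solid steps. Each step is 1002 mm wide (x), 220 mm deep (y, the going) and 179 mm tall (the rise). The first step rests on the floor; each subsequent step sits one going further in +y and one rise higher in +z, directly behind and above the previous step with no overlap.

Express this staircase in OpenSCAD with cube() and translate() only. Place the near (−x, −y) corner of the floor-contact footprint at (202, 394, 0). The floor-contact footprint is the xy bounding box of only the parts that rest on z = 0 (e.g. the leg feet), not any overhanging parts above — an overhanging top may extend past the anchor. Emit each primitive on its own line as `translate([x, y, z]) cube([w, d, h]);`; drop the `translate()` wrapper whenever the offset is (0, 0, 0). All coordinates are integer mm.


translate([202, 394, 0]) cube([1002, 220, 179]);
translate([202, 614, 179]) cube([1002, 220, 179]);
translate([202, 834, 358]) cube([1002, 220, 179]);
translate([202, 1054, 537]) cube([1002, 220, 179]);
translate([202, 1274, 716]) cube([1002, 220, 179]);
translate([202, 1494, 895]) cube([1002, 220, 179]);
translate([202, 1714, 1074]) cube([1002, 220, 179]);
translate([202, 1934, 1253]) cube([1002, 220, 179]);
translate([202, 2154, 1432]) cube([1002, 220, 179]);


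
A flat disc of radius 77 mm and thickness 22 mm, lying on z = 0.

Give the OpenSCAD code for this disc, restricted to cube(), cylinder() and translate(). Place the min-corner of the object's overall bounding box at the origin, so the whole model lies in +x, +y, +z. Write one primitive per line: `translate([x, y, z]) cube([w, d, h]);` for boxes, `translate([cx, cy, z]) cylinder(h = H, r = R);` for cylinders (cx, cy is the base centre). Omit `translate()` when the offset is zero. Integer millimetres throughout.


translate([77, 77, 0]) cylinder(h = 22, r = 77);


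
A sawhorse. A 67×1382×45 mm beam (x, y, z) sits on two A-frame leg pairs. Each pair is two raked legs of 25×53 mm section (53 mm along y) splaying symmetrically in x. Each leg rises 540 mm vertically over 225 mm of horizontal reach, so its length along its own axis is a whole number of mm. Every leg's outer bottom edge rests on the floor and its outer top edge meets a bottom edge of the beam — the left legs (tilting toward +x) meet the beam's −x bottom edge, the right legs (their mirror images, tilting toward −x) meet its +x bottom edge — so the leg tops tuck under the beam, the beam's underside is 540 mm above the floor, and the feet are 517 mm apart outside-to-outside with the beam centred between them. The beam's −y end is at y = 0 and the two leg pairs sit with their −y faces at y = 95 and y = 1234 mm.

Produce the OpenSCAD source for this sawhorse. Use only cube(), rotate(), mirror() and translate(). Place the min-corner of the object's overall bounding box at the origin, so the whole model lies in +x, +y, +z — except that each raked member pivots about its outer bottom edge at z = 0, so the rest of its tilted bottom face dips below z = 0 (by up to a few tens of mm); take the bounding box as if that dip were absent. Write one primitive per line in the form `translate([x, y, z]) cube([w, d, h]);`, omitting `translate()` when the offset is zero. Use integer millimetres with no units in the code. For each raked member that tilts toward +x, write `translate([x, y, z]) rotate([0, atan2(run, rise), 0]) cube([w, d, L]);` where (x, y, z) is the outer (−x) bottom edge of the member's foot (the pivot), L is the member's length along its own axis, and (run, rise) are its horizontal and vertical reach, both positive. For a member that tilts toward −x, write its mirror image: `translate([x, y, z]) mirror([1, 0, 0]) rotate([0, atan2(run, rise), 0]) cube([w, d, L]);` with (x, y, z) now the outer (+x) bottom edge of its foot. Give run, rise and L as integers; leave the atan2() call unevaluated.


translate([225, 0, 540]) cube([67, 1382, 45]);
translate([0, 95, 0]) rotate([0, atan2(225, 540), 0]) cube([25, 53, 585]);
translate([517, 95, 0]) mirror([1, 0, 0]) rotate([0, atan2(225, 540), 0]) cube([25, 53, 585]);
translate([0, 1234, 0]) rotate([0, atan2(225, 540), 0]) cube([25, 53, 585]);
translate([517, 1234, 0]) mirror([1, 0, 0]) rotate([0, atan2(225, 540), 0]) cube([25, 53, 585]);
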